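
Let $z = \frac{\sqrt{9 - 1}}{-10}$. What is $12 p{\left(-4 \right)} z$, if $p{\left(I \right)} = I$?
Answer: $\frac{48 \sqrt{2}}{5} \approx 13.576$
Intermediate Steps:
$z = - \frac{\sqrt{2}}{5}$ ($z = \sqrt{8} \left(- \frac{1}{10}\right) = 2 \sqrt{2} \left(- \frac{1}{10}\right) = - \frac{\sqrt{2}}{5} \approx -0.28284$)
$12 p{\left(-4 \right)} z = 12 \left(-4\right) \left(- \frac{\sqrt{2}}{5}\right) = - 48 \left(- \frac{\sqrt{2}}{5}\right) = \frac{48 \sqrt{2}}{5}$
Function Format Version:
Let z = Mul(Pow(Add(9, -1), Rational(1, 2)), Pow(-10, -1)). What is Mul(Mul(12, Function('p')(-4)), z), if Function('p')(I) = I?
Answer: Mul(Rational(48, 5), Pow(2, Rational(1, 2))) ≈ 13.576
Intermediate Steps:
z = Mul(Rational(-1, 5), Pow(2, Rational(1, 2))) (z = Mul(Pow(8, Rational(1, 2)), Rational(-1, 10)) = Mul(Mul(2, Pow(2, Rational(1, 2))), Rational(-1, 10)) = Mul(Rational(-1, 5), Pow(2, Rational(1, 2))) ≈ -0.28284)
Mul(Mul(12, Function('p')(-4)), z) = Mul(Mul(12, -4), Mul(Rational(-1, 5), Pow(2, Rational(1, 2)))) = Mul(-48, Mul(Rational(-1, 5), Pow(2, Rational(1, 2)))) = Mul(Rational(48, 5), Pow(2, Rational(1, 2)))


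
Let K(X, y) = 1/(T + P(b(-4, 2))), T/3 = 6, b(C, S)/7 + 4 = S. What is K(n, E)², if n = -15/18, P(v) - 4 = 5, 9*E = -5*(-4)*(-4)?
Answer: 1/729 ≈ 0.0013717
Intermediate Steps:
b(C, S) = -28 + 7*S
T = 18 (T = 3*6 = 18)
E = -80/9 (E = (-5*(-4)*(-4))/9 = (20*(-4))/9 = (⅑)*(-80) = -80/9 ≈ -8.8889)
P(v) = 9 (P(v) = 4 + 5 = 9)
n = -⅚ (n = -15*1/18 = -⅚ ≈ -0.83333)
K(X, y) = 1/27 (K(X, y) = 1/(18 + 9) = 1/27)
K(n, E)² = (1/27)² = 1/729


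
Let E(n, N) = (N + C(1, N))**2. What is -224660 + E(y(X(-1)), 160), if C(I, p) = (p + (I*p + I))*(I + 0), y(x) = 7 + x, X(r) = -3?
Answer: 6701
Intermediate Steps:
C(I, p) = I*(I + p + I*p) (C(I, p) = (p + (I + I*p))*I = (I + p + I*p)*I = I*(I + p + I*p))
E(n, N) = (1 + 3*N)**2 (E(n, N) = (N + 1*(1 + N + 1*N))**2 = (N + 1*(1 + N + N))**2 = (N + 1*(1 + 2*N))**2 = (N + (1 + 2*N))**2 = (1 + 3*N)**2)
-224660 + E(y(X(-1)), 160) = -224660 + (1 + 3*160)**2 = -224660 + (1 + 480)**2 = -224660 + 481**2 = -224660 + 231361 = 6701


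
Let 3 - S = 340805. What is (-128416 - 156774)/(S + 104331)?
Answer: 285190/236471 ≈ 1.2060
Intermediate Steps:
S = -340802 (S = 3 - 1*340805 = 3 - 340805 = -340802)
(-128416 - 156774)/(S + 104331) = (-128416 - 156774)/(-340802 + 104331) = -285190/(-236471) = -285190*(-1/236471) = 285190/236471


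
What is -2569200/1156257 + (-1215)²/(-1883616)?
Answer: -727364635225/241993798368 ≈ -3.0057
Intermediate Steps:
-2569200/1156257 + (-1215)²/(-1883616) = -2569200*1/1156257 + 1476225*(-1/1883616) = -856400/385419 - 492075/627872 = -727364635225/241993798368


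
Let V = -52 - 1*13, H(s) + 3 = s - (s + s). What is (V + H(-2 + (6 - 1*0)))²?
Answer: 5184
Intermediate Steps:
H(s) = -3 - s (H(s) = -3 + (s - (s + s)) = -3 + (s - 2*s) = -3 - s)
V = -65 (V = -52 - 13 = -65)
(V + H(-2 + (6 - 1*0)))² = (-65 + (-3 - (-2 + (6 - 1*0))))² = (-65 + (-3 - (-2 + (6 + 0))))² = (-65 + (-3 - (-2 + 6)))² = (-65 + (-3 - 1*4))² = (-65 + (-3 - 4))² = (-65 - 7)² = (-72)² = 5184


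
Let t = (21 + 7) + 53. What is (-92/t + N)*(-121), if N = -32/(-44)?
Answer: 4004/81 ≈ 49.432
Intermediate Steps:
t = 81 (t = 28 + 53 = 81)
N = 8/11 (N = -32*(-1/44) = 8/11 ≈ 0.72727)
(-92/t + N)*(-121) = (-92/81 + 8/11)*(-121) = -364/891*(-121) = 4004/81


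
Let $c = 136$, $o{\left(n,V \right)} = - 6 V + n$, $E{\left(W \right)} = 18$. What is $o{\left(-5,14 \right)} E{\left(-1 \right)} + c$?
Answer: $-1466$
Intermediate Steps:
$o{\left(n,V \right)} = n - 6 V$
$o{\left(-5,14 \right)} E{\left(-1 \right)} + c = \left(-5 - 84\right) 18 + 136 = \left(-89\right) 18 + 136 = -1602 + 136 = -1466$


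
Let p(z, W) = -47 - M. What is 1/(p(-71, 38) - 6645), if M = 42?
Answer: -1/6734 ≈ -0.00014850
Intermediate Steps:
p(z, W) = -89 (p(z, W) = -47 - 1*42 = -47 - 42 = -89)
1/(p(-71, 38) - 6645) = 1/(-89 - 6645) = 1/(-6734) = -1/6734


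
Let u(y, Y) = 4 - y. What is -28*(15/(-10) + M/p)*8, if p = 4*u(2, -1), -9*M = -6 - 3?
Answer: 308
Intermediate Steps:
M = 1 (M = -(-6 - 3)/9 = -⅑*(-9) = 1)
p = 8 (p = 4*(4 - 1*2) = 4*(4 - 2) = 4*2 = 8)
-28*(15/(-10) + M/p)*8 = -28*(15/(-10) + 1/8)*8 = -28*(15*(-⅒) + 1*(⅛))*8 = -28*(-3/2 + ⅛)*8 = -28*(-11/8)*8 = (77/2)*8 = 308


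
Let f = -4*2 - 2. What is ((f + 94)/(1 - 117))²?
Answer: 441/841 ≈ 0.52438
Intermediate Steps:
f = -10 (f = -8 - 2 = -10)
((f + 94)/(1 - 117))² = ((-10 + 94)/(1 - 117))² = (84/(-116))² = (84*(-1/116))² = (-21/29)² = 441/841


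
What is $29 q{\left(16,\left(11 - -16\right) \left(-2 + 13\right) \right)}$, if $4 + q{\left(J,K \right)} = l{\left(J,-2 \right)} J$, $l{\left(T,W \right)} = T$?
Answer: $7308$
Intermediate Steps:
$q{\left(J,K \right)} = -4 + J^{2}$ ($q{\left(J,K \right)} = -4 + J J = -4 + J^{2}$)
$29 q{\left(16,\left(11 - -16\right) \left(-2 + 13\right) \right)} = 29 \left(-4 + 16^{2}\right) = 29 \left(-4 + 256\right) = 29 \cdot 252 = 7308$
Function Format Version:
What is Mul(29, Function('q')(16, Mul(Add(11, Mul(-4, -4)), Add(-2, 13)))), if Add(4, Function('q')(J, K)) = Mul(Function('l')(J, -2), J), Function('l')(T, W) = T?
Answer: 7308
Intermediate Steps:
Function('q')(J, K) = Add(-4, Pow(J, 2)) (Function('q')(J, K) = Add(-4, Mul(J, J)) = Add(-4, Pow(J, 2)))
Mul(29, Function('q')(16, Mul(Add(11, Mul(-4, -4)), Add(-2, 13)))) = Mul(29, Add(-4, Pow(16, 2))) = Mul(29, Add(-4, 256)) = Mul(29, 252) = 7308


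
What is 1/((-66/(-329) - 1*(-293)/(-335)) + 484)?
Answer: 110215/53269773 ≈ 0.0020690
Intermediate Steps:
1/((-66/(-329) - 1*(-293)/(-335)) + 484) = 1/((-66*(-1/329) + 293*(-1/335)) + 484) = 1/((66/329 - 293/335) + 484) = 1/(-74287/110215 + 484) = 1/(53269773/110215) = 110215/53269773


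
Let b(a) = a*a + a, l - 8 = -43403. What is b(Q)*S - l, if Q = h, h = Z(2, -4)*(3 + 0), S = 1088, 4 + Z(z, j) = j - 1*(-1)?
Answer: 500355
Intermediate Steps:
l = -43395 (l = 8 - 43403 = -43395)
Z(z, j) = -3 + j (Z(z, j) = -4 + (j - 1*(-1)) = -4 + (j + 1) = -4 + (1 + j) = -3 + j)
h = -21 (h = (-3 - 4)*(3 + 0) = -7*3 = -21)
Q = -21
b(a) = a + a² (b(a) = a² + a = a + a²)
b(Q)*S - l = -21*(1 - 21)*1088 - 1*(-43395) = -21*(-20)*1088 + 43395 = 420*1088 + 43395 = 456960 + 43395 = 500355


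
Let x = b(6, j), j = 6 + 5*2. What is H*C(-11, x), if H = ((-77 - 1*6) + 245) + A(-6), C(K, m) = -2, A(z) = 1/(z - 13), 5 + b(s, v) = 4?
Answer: -6154/19 ≈ -323.89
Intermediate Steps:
j = 16 (j = 6 + 10 = 16)
b(s, v) = -1 (b(s, v) = -5 + 4 = -1)
x = -1
A(z) = 1/(-13 + z)
H = 3077/19 (H = ((-77 - 1*6) + 245) + 1/(-13 - 6) = ((-77 - 6) + 245) + 1/(-19) = (-83 + 245) - 1/19 = 162 - 1/19 = 3077/19 ≈ 161.95)
H*C(-11, x) = (3077/19)*(-2) = -6154/19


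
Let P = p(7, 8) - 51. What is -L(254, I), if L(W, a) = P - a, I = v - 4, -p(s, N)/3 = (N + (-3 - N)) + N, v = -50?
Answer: 12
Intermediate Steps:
p(s, N) = 9 - 3*N (p(s, N) = -3*((N + (-3 - N)) + N) = -3*(-3 + N) = 9 - 3*N)
I = -54 (I = -50 - 4 = -54)
P = -66 (P = (9 - 3*8) - 51 = (9 - 24) - 51 = -15 - 51 = -66)
L(W, a) = -66 - a
-L(254, I) = -(-66 - 1*(-54)) = -(-66 + 54) = -1*(-12) = 12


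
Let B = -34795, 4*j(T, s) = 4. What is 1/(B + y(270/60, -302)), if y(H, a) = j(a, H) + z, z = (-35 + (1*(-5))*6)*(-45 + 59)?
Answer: -1/35704 ≈ -2.8008e-5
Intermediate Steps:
j(T, s) = 1 (j(T, s) = (¼)*4 = 1)
z = -910 (z = (-35 - 5*6)*14 = (-35 - 30)*14 = -65*14 = -910)
y(H, a) = -909 (y(H, a) = 1 - 910 = -909)
1/(B + y(270/60, -302)) = 1/(-34795 - 909) = 1/(-35704) = -1/35704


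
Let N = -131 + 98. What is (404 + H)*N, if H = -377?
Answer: -891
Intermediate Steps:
N = -33
(404 + H)*N = (404 - 377)*(-33) = 27*(-33) = -891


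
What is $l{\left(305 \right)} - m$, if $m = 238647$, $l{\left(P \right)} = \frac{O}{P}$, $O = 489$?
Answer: $- \frac{72786846}{305} \approx -2.3865 \cdot 10^{5}$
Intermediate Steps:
$l{\left(P \right)} = \frac{489}{P}$
$l{\left(305 \right)} - m = \frac{489}{305} - 238647 = - \frac{72786846}{305}$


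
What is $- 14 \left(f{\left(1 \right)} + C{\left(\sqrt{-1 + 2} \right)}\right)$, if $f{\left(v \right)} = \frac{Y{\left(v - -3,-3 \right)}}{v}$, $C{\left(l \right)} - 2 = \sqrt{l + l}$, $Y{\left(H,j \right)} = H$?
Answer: $-84 - 14 \sqrt{2} \approx -103.8$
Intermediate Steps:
$C{\left(l \right)} = 2 + \sqrt{2} \sqrt{l}$ ($C{\left(l \right)} = 2 + \sqrt{l + l} = 2 + \sqrt{2 l} = 2 + \sqrt{2} \sqrt{l}$)
$f{\left(v \right)} = \frac{3 + v}{v}$ ($f{\left(v \right)} = \frac{v - -3}{v} = \frac{v + 3}{v} = \frac{3 + v}{v}$)
$- 14 \left(f{\left(1 \right)} + C{\left(\sqrt{-1 + 2} \right)}\right) = - 14 \left(\frac{3 + 1}{1} + \left(2 + \sqrt{2} \sqrt{\sqrt{-1 + 2}}\right)\right) = - 14 \left(1 \cdot 4 + \left(2 + \sqrt{2} \sqrt{\sqrt{1}}\right)\right) = - 14 \left(4 + \left(2 + \sqrt{2} \sqrt{1}\right)\right) = - 14 \left(4 + \left(2 + \sqrt{2} \cdot 1\right)\right) = - 14 \left(4 + \left(2 + \sqrt{2}\right)\right) = - 14 \left(6 + \sqrt{2}\right) = -84 - 14 \sqrt{2}$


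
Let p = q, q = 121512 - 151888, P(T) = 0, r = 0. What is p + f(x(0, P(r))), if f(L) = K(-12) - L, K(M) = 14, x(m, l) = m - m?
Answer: -30362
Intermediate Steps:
x(m, l) = 0
f(L) = 14 - L
q = -30376
p = -30376
p + f(x(0, P(r))) = -30376 + (14 - 1*0) = -30376 + (14 + 0) = -30376 + 14 = -30362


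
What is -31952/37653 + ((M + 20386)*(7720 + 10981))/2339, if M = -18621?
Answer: 1242747813317/88070367 ≈ 14111.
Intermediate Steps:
-31952/37653 + ((M + 20386)*(7720 + 10981))/2339 = -31952/37653 + ((-18621 + 20386)*(7720 + 10981))/2339 = -31952*1/37653 + (1765*18701)*(1/2339) = -31952/37653 + 33007265*(1/2339) = -31952/37653 + 33007265/2339 = 1242747813317/88070367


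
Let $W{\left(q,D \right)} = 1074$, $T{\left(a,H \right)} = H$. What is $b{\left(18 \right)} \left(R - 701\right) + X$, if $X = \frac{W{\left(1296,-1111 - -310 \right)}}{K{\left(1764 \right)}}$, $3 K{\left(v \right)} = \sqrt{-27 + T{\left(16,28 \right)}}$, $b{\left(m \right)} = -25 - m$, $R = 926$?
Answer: $-6453$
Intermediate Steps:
$K{\left(v \right)} = \frac{1}{3}$ ($K{\left(v \right)} = \frac{\sqrt{-27 + 28}}{3} = \frac{\sqrt{1}}{3} = \frac{1}{3} \cdot 1 = \frac{1}{3}$)
$X = 3222$ ($X = 1074 \frac{1}{\frac{1}{3}} = 1074 \cdot 3 = 3222$)
$b{\left(18 \right)} \left(R - 701\right) + X = \left(-25 - 18\right) \left(926 - 701\right) + 3222 = \left(-25 - 18\right) 225 + 3222 = \left(-43\right) 225 + 3222 = -9675 + 3222 = -6453$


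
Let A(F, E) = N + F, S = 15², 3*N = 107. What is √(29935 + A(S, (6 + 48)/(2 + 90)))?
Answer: √271761/3 ≈ 173.77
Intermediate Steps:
N = 107/3 (N = (⅓)*107 = 107/3 ≈ 35.667)
S = 225
A(F, E) = 107/3 + F
√(29935 + A(S, (6 + 48)/(2 + 90))) = √(29935 + (107/3 + 225)) = √(29935 + 782/3) = √(90587/3) = √271761/3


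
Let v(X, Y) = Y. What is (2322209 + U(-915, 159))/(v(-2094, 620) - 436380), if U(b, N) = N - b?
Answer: -2323283/435760 ≈ -5.3316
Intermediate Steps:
(2322209 + U(-915, 159))/(v(-2094, 620) - 436380) = (2322209 + (159 - 1*(-915)))/(620 - 436380) = (2322209 + (159 + 915))/(-435760) = (2322209 + 1074)*(-1/435760) = 2323283*(-1/435760) = -2323283/435760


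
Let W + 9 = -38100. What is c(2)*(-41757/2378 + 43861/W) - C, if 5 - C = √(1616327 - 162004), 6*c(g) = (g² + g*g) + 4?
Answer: -1922176976/45311601 + √1454323 ≈ 1163.5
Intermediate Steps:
W = -38109 (W = -9 - 38100 = -38109)
c(g) = ⅔ + g²/3 (c(g) = ((g² + g*g) + 4)/6 = ((g² + g²) + 4)/6 = (2*g² + 4)/6 = (4 + 2*g²)/6 = ⅔ + g²/3)
C = 5 - √1454323 (C = 5 - √(1616327 - 162004) = 5 - √1454323 ≈ -1201.0)
c(2)*(-41757/2378 + 43861/W) - C = (⅔ + (⅓)*2²)*(-41757/2378 + 43861/(-38109)) - (5 - √1454323) = (⅔ + (⅓)*4)*(-41757*1/2378 + 43861*(-1/38109)) + (-5 + √1454323) = (⅔ + 4/3)*(-41757/2378 - 43861/38109) + (-5 + √1454323) = 2*(-1695618971/90623202) + (-5 + √1454323) = -1695618971/45311601 + (-5 + √1454323) = -1922176976/45311601 + √1454323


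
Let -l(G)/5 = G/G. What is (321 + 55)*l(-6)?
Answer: -1880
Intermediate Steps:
l(G) = -5 (l(G) = -5*G/G = -5*1 = -5)
(321 + 55)*l(-6) = (321 + 55)*(-5) = 376*(-5) = -1880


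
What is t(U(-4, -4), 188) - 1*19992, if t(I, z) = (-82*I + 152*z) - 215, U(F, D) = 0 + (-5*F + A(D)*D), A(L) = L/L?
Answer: 7057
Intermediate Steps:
A(L) = 1
U(F, D) = D - 5*F (U(F, D) = 0 + (-5*F + 1*D) = 0 + (-5*F + D) = 0 + (D - 5*F) = D - 5*F)
t(I, z) = -215 - 82*I + 152*z
t(U(-4, -4), 188) - 1*19992 = (-215 - 82*(-4 - 5*(-4)) + 152*188) - 1*19992 = (-215 - 82*(-4 + 20) + 28576) - 19992 = (-215 - 82*16 + 28576) - 19992 = (-215 - 1312 + 28576) - 19992 = 27049 - 19992 = 7057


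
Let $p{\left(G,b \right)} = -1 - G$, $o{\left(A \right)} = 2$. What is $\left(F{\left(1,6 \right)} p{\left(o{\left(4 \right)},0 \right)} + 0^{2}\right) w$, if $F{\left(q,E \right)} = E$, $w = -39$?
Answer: $702$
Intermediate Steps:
$\left(F{\left(1,6 \right)} p{\left(o{\left(4 \right)},0 \right)} + 0^{2}\right) w = \left(6 \left(-1 - 2\right) + 0^{2}\right) \left(-39\right) = \left(6 \left(-1 - 2\right) + 0\right) \left(-39\right) = \left(6 \left(-3\right) + 0\right) \left(-39\right) = \left(-18 + 0\right) \left(-39\right) = \left(-18\right) \left(-39\right) = 702$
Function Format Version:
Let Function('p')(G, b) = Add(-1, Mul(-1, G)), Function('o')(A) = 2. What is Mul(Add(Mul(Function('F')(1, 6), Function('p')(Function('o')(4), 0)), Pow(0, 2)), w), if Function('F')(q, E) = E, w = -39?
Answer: 702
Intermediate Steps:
Mul(Add(Mul(Function('F')(1, 6), Function('p')(Function('o')(4), 0)), Pow(0, 2)), w) = Mul(Add(Mul(6, Add(-1, Mul(-1, 2))), Pow(0, 2)), -39) = Mul(Add(Mul(6, Add(-1, -2)), 0), -39) = Mul(Add(Mul(6, -3), 0), -39) = Mul(Add(-18, 0), -39) = Mul(-18, -39) = 702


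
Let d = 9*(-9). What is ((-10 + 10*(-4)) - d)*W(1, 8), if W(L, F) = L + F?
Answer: 279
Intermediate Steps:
d = -81
W(L, F) = F + L
((-10 + 10*(-4)) - d)*W(1, 8) = ((-10 + 10*(-4)) - 1*(-81))*(8 + 1) = ((-10 - 40) + 81)*9 = (-50 + 81)*9 = 31*9 = 279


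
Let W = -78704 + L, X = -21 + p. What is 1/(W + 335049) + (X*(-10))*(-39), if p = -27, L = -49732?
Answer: -3867795359/206613 ≈ -18720.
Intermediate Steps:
X = -48 (X = -21 - 27 = -48)
W = -128436 (W = -78704 - 49732 = -128436)
1/(W + 335049) + (X*(-10))*(-39) = 1/(-128436 + 335049) - 48*(-10)*(-39) = 1/206613 + 480*(-39) = 1/206613 - 18720 = -3867795359/206613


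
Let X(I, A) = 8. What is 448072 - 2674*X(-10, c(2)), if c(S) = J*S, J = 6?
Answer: 426680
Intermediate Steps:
c(S) = 6*S
448072 - 2674*X(-10, c(2)) = 448072 - 2674*8 = 448072 - 1*21392 = 448072 - 21392 = 426680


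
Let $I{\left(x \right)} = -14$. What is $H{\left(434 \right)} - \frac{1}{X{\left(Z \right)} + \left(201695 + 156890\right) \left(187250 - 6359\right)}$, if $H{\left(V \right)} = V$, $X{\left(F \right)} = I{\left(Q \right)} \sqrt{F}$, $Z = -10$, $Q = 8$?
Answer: $\frac{365205981206354178807811}{841488435959371317437} - \frac{14 i \sqrt{10}}{4207442179796856587185} \approx 434.0 - 1.0522 \cdot 10^{-20} i$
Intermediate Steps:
$X{\left(F \right)} = - 14 \sqrt{F}$
$H{\left(434 \right)} - \frac{1}{X{\left(Z \right)} + \left(201695 + 156890\right) \left(187250 - 6359\right)} = 434 - \frac{1}{- 14 \sqrt{-10} + \left(201695 + 156890\right) \left(187250 - 6359\right)} = 434 - \frac{1}{- 14 i \sqrt{10} + 358585 \cdot 180891} = 434 - \frac{1}{- 14 i \sqrt{10} + 64864799235} = 434 - \frac{1}{64864799235 - 14 i \sqrt{10}}$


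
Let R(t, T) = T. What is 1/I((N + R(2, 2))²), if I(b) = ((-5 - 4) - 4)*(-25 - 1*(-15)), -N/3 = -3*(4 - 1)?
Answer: 1/130 ≈ 0.0076923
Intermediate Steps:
N = 27 (N = -(-9)*(4 - 1) = -(-9)*3 = -3*(-9) = 27)
I(b) = 130 (I(b) = (-9 - 4)*(-25 + 15) = -13*(-10) = 130)
1/I((N + R(2, 2))²) = 1/130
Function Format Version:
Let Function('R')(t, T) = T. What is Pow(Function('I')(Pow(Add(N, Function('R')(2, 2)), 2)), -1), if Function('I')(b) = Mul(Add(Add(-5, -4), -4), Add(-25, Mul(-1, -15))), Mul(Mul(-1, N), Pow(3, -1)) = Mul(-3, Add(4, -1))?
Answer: Rational(1, 130) ≈ 0.0076923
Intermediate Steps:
N = 27 (N = Mul(-3, Mul(-3, Add(4, -1))) = Mul(-3, Mul(-3, 3)) = Mul(-3, -9) = 27)
Function('I')(b) = 130 (Function('I')(b) = Mul(Add(-9, -4), Add(-25, 15)) = Mul(-13, -10) = 130)
Pow(Function('I')(Pow(Add(N, Function('R')(2, 2)), 2)), -1) = Pow(130, -1) = Rational(1, 130)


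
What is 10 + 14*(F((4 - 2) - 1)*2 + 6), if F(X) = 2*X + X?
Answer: 178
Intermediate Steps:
F(X) = 3*X
10 + 14*(F((4 - 2) - 1)*2 + 6) = 10 + 14*((3*((4 - 2) - 1))*2 + 6) = 10 + 14*((3*(2 - 1))*2 + 6) = 10 + 14*((3*1)*2 + 6) = 10 + 14*(3*2 + 6) = 10 + 14*(6 + 6) = 10 + 14*12 = 10 + 168 = 178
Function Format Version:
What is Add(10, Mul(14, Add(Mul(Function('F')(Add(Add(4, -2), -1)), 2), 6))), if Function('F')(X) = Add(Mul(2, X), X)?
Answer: 178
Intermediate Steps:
Function('F')(X) = Mul(3, X)
Add(10, Mul(14, Add(Mul(Function('F')(Add(Add(4, -2), -1)), 2), 6))) = Add(10, Mul(14, Add(Mul(Mul(3, Add(Add(4, -2), -1)), 2), 6))) = Add(10, Mul(14, Add(Mul(Mul(3, Add(2, -1)), 2), 6))) = Add(10, Mul(14, Add(Mul(Mul(3, 1), 2), 6))) = Add(10, Mul(14, Add(Mul(3, 2), 6))) = Add(10, Mul(14, Add(6, 6))) = Add(10, Mul(14, 12)) = Add(10, 168) = 178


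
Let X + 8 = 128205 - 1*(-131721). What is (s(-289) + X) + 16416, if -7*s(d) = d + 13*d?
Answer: 276912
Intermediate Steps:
X = 259918 (X = -8 + (128205 - 1*(-131721)) = -8 + (128205 + 131721) = -8 + 259926 = 259918)
s(d) = -2*d (s(d) = -(d + 13*d)/7 = -2*d)
(s(-289) + X) + 16416 = (-2*(-289) + 259918) + 16416 = (578 + 259918) + 16416 = 260496 + 16416 = 276912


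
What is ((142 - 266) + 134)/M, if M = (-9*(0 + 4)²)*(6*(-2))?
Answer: 5/864 ≈ 0.0057870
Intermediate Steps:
M = 1728 (M = -9*4²*(-12) = -9*16*(-12) = -144*(-12) = 1728)
((142 - 266) + 134)/M = ((142 - 266) + 134)/1728 = (-124 + 134)*(1/1728) = 10*(1/1728) = 5/864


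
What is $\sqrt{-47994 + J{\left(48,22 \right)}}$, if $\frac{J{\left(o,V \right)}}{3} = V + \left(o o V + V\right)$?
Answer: $3 \sqrt{11578} \approx 322.8$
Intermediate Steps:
$J{\left(o,V \right)} = 6 V + 3 V o^{2}$ ($J{\left(o,V \right)} = 3 \left(V + \left(o o V + V\right)\right) = 3 \left(V + \left(o^{2} V + V\right)\right) = 3 \left(V + \left(V o^{2} + V\right)\right) = 3 \left(V + \left(V + V o^{2}\right)\right) = 3 \left(2 V + V o^{2}\right) = 6 V + 3 V o^{2}$)
$\sqrt{-47994 + J{\left(48,22 \right)}} = \sqrt{-47994 + 3 \cdot 22 \left(2 + 48^{2}\right)} = \sqrt{-47994 + 3 \cdot 22 \left(2 + 2304\right)} = \sqrt{-47994 + 3 \cdot 22 \cdot 2306} = \sqrt{-47994 + 152196} = \sqrt{104202} = 3 \sqrt{11578}$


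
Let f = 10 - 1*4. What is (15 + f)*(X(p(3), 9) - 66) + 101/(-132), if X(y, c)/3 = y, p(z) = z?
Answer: -158105/132 ≈ -1197.8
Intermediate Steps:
f = 6 (f = 10 - 4 = 6)
X(y, c) = 3*y
(15 + f)*(X(p(3), 9) - 66) + 101/(-132) = (15 + 6)*(3*3 - 66) + 101/(-132) = 21*(9 - 66) + 101*(-1/132) = 21*(-57) - 101/132 = -1197 - 101/132 = -158105/132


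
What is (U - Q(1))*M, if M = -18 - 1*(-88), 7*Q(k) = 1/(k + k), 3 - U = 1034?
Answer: -72175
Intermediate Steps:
U = -1031 (U = 3 - 1*1034 = 3 - 1034 = -1031)
Q(k) = 1/(14*k) (Q(k) = 1/(7*(k + k)) = 1/(7*((2*k))) = (1/(2*k))/7 = 1/(14*k))
M = 70 (M = -18 + 88 = 70)
(U - Q(1))*M = (-1031 - 1/(14*1))*70 = (-1031 - 1/14)*70 = -14435/14*70 = -72175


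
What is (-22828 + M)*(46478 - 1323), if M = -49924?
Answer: -3285116560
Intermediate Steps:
(-22828 + M)*(46478 - 1323) = (-22828 - 49924)*(46478 - 1323) = -72752*45155 = -3285116560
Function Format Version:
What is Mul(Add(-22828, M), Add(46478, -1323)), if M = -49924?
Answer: -3285116560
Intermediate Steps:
Mul(Add(-22828, M), Add(46478, -1323)) = Mul(Add(-22828, -49924), Add(46478, -1323)) = Mul(-72752, 45155) = -3285116560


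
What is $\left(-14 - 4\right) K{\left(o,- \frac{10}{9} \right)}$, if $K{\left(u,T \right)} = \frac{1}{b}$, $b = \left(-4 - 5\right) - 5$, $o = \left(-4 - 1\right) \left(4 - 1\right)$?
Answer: $\frac{9}{7} \approx 1.2857$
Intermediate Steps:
$o = -15$ ($o = \left(-5\right) 3 = -15$)
$b = -14$ ($b = -9 - 5 = -14$)
$K{\left(u,T \right)} = - \frac{1}{14}$ ($K{\left(u,T \right)} = \frac{1}{-14} = - \frac{1}{14}$)
$\left(-14 - 4\right) K{\left(o,- \frac{10}{9} \right)} = \left(-14 - 4\right) \left(- \frac{1}{14}\right) = \left(-18\right) \left(- \frac{1}{14}\right) = \frac{9}{7}$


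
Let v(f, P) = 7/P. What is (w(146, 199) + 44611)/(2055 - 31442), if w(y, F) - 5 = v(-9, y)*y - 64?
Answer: -44559/29387 ≈ -1.5163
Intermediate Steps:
w(y, F) = -52 (w(y, F) = 5 + ((7/y)*y - 64) = 5 + (7 - 64) = 5 - 57 = -52)
(w(146, 199) + 44611)/(2055 - 31442) = (-52 + 44611)/(2055 - 31442) = 44559/(-29387) = 44559*(-1/29387) = -44559/29387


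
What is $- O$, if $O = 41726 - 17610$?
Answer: $-24116$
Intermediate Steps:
$O = 24116$
$- O = \left(-1\right) 24116 = -24116$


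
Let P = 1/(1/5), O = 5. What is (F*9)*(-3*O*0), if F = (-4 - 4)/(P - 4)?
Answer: 0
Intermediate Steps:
P = 5 (P = 1/(⅕) = 5)
F = -8 (F = (-4 - 4)/(5 - 4) = -8/1 = -8*1 = -8)
(F*9)*(-3*O*0) = (-8*9)*(-3*5*0) = -(-1080)*0 = -72*0 = 0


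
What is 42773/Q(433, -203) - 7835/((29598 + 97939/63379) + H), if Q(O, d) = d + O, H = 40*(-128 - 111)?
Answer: 54211190936643/292119858430 ≈ 185.58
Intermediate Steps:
H = -9560 (H = 40*(-239) = -9560)
Q(O, d) = O + d
42773/Q(433, -203) - 7835/((29598 + 97939/63379) + H) = 42773/(433 - 203) - 7835/((29598 + 97939/63379) - 9560) = 42773/230 - 7835/((29598 + 97939*(1/63379)) - 9560) = 42773*(1/230) - 7835/((29598 + 97939/63379) - 9560) = 42773/230 - 7835/(1875989581/63379 - 9560) = 42773/230 - 7835/1270086341/63379 = 42773/230 - 7835*63379/1270086341 = 42773/230 - 496574465/1270086341 = 54211190936643/292119858430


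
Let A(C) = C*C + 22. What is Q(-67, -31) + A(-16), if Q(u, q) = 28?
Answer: 306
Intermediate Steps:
A(C) = 22 + C**2 (A(C) = C**2 + 22 = 22 + C**2)
Q(-67, -31) + A(-16) = 28 + (22 + (-16)**2) = 28 + (22 + 256) = 28 + 278 = 306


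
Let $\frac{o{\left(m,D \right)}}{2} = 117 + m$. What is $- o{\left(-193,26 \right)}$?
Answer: $152$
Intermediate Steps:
$o{\left(m,D \right)} = 234 + 2 m$ ($o{\left(m,D \right)} = 2 \left(117 + m\right) = 234 + 2 m$)
$- o{\left(-193,26 \right)} = - (234 + 2 \left(-193\right)) = - (234 - 386) = \left(-1\right) \left(-152\right) = 152$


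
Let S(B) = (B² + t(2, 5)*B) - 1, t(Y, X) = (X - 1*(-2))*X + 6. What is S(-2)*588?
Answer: -46452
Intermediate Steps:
t(Y, X) = 6 + X*(2 + X) (t(Y, X) = (X + 2)*X + 6 = (2 + X)*X + 6 = X*(2 + X) + 6 = 6 + X*(2 + X))
S(B) = -1 + B² + 41*B (S(B) = (B² + (6 + 5² + 2*5)*B) - 1 = (B² + (6 + 25 + 10)*B) - 1 = (B² + 41*B) - 1 = -1 + B² + 41*B)
S(-2)*588 = (-1 + (-2)² + 41*(-2))*588 = (-1 + 4 - 82)*588 = -79*588 = -46452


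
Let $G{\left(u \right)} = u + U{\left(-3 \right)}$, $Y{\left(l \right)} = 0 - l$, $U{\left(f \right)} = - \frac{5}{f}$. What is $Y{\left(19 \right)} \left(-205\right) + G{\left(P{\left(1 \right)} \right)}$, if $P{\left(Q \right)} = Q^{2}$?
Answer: $\frac{11693}{3} \approx 3897.7$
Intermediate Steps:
$Y{\left(l \right)} = - l$
$G{\left(u \right)} = \frac{5}{3} + u$ ($G{\left(u \right)} = u - \frac{5}{-3} = u - - \frac{5}{3} = u + \frac{5}{3} = \frac{5}{3} + u$)
$Y{\left(19 \right)} \left(-205\right) + G{\left(P{\left(1 \right)} \right)} = \left(-1\right) 19 \left(-205\right) + \left(\frac{5}{3} + 1^{2}\right) = \left(-19\right) \left(-205\right) + \left(\frac{5}{3} + 1\right) = 3895 + \frac{8}{3} = \frac{11693}{3}$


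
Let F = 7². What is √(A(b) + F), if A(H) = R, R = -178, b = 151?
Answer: I*√129 ≈ 11.358*I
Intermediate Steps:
F = 49
A(H) = -178
√(A(b) + F) = √(-178 + 49) = √(-129) = I*√129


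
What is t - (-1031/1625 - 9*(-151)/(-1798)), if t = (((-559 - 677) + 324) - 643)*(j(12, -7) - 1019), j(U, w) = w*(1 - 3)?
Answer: 4566041918363/2921750 ≈ 1.5628e+6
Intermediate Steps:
j(U, w) = -2*w (j(U, w) = w*(-2) = -2*w)
t = 1562775 (t = (((-559 - 677) + 324) - 643)*(-2*(-7) - 1019) = ((-1236 + 324) - 643)*(14 - 1019) = (-912 - 643)*(-1005) = -1555*(-1005) = 1562775)
t - (-1031/1625 - 9*(-151)/(-1798)) = 1562775 - (-1031/1625 - 9*(-151)/(-1798)) = 1562775 - (-1031*1/1625 + 1359*(-1/1798)) = 1562775 - (-1031/1625 - 1359/1798) = 1562775 - 1*(-4062113/2921750) = 1562775 + 4062113/2921750 = 4566041918363/2921750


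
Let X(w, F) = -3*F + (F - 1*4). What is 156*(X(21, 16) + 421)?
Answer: 60060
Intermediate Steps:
X(w, F) = -4 - 2*F (X(w, F) = -3*F + (F - 4) = -3*F + (-4 + F) = -4 - 2*F)
156*(X(21, 16) + 421) = 156*((-4 - 2*16) + 421) = 156*((-4 - 32) + 421) = 156*(-36 + 421) = 156*385 = 60060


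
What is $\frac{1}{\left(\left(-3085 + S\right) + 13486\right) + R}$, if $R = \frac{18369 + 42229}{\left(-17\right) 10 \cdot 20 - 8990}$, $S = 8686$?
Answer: $\frac{6195}{118213666} \approx 5.2405 \cdot 10^{-5}$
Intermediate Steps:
$R = - \frac{30299}{6195}$ ($R = \frac{60598}{\left(-170\right) 20 - 8990} = \frac{60598}{-3400 - 8990} = \frac{60598}{-12390} = 60598 \left(- \frac{1}{12390}\right) = - \frac{30299}{6195} \approx -4.8909$)
$\frac{1}{\left(\left(-3085 + S\right) + 13486\right) + R} = \frac{1}{\left(\left(-3085 + 8686\right) + 13486\right) - \frac{30299}{6195}} = \frac{1}{\left(5601 + 13486\right) - \frac{30299}{6195}} = \frac{1}{19087 - \frac{30299}{6195}} = \frac{1}{\frac{118213666}{6195}} = \frac{6195}{118213666}$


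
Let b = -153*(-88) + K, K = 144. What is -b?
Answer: -13608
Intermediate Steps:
b = 13608 (b = -153*(-88) + 144 = 13464 + 144 = 13608)
-b = -1*13608 = -13608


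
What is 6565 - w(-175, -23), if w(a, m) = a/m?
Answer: 150820/23 ≈ 6557.4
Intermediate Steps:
6565 - w(-175, -23) = 6565 - (-175)/(-23) = 6565 - (-175)*(-1)/23 = 6565 - 1*175/23 = 6565 - 175/23 = 150820/23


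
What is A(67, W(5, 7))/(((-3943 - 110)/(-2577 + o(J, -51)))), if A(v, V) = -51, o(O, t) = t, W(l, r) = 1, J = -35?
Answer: -44676/1351 ≈ -33.069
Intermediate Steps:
A(67, W(5, 7))/(((-3943 - 110)/(-2577 + o(J, -51)))) = -51*(-2577 - 51)/(-3943 - 110) = -51/((-4053/(-2628))) = -51/((-4053*(-1/2628))) = -51/1351/876 = -51*876/1351 = -44676/1351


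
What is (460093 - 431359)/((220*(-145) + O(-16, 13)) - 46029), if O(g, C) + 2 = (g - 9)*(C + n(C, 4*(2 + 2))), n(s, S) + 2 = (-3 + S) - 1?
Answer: -14367/39253 ≈ -0.36601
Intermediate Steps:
n(s, S) = -6 + S (n(s, S) = -2 + ((-3 + S) - 1) = -2 + (-4 + S) = -6 + S)
O(g, C) = -2 + (-9 + g)*(10 + C) (O(g, C) = -2 + (g - 9)*(C + (-6 + 4*(2 + 2))) = -2 + (-9 + g)*(C + (-6 + 4*4)) = -2 + (-9 + g)*(C + (-6 + 16)) = -2 + (-9 + g)*(C + 10) = -2 + (-9 + g)*(10 + C))
(460093 - 431359)/((220*(-145) + O(-16, 13)) - 46029) = (460093 - 431359)/((220*(-145) + (-92 - 9*13 + 10*(-16) + 13*(-16))) - 46029) = 28734/((-31900 + (-92 - 117 - 160 - 208)) - 46029) = 28734/((-31900 - 577) - 46029) = 28734/(-32477 - 46029) = 28734/(-78506) = 28734*(-1/78506) = -14367/39253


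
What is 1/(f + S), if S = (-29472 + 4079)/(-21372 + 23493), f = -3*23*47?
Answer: -2121/6903796 ≈ -0.00030722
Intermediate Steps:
f = -3243 (f = -69*47 = -3243)
S = -25393/2121 ≈ -11.972
1/(f + S) = 1/(-3243 - 25393/2121) = 1/(-6903796/2121) = -2121/6903796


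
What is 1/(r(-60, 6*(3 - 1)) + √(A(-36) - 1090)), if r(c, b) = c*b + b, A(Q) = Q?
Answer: -354/251195 - I*√1126/502390 ≈ -0.0014093 - 6.6793e-5*I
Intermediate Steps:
r(c, b) = b + b*c (r(c, b) = b*c + b = b + b*c)
1/(r(-60, 6*(3 - 1)) + √(A(-36) - 1090)) = 1/((6*(3 - 1))*(1 - 60) + √(-36 - 1090)) = 1/((6*2)*(-59) + √(-1126)) = 1/(12*(-59) + I*√1126) = 1/(-708 + I*√1126)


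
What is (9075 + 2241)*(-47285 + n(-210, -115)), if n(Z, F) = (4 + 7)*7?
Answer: -534205728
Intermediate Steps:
n(Z, F) = 77 (n(Z, F) = 11*7 = 77)
(9075 + 2241)*(-47285 + n(-210, -115)) = (9075 + 2241)*(-47285 + 77) = 11316*(-47208) = -534205728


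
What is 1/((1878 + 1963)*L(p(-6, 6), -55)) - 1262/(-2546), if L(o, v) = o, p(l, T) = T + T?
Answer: 29085325/58675116 ≈ 0.49570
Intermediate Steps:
p(l, T) = 2*T
1/((1878 + 1963)*L(p(-6, 6), -55)) - 1262/(-2546) = 1/((1878 + 1963)*((2*6))) - 1262/(-2546) = 1/(3841*12) - 1262*(-1/2546) = (1/3841)*(1/12) + 631/1273 = 1/46092 + 631/1273 = 29085325/58675116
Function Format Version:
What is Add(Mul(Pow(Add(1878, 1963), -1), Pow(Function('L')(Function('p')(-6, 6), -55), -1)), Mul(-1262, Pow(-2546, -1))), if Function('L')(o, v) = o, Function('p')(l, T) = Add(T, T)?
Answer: Rational(29085325, 58675116) ≈ 0.49570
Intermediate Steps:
Function('p')(l, T) = Mul(2, T)
Add(Mul(Pow(Add(1878, 1963), -1), Pow(Function('L')(Function('p')(-6, 6), -55), -1)), Mul(-1262, Pow(-2546, -1))) = Add(Mul(Pow(Add(1878, 1963), -1), Pow(Mul(2, 6), -1)), Mul(-1262, Pow(-2546, -1))) = Add(Mul(Pow(3841, -1), Pow(12, -1)), Mul(-1262, Rational(-1, 2546))) = Add(Mul(Rational(1, 3841), Rational(1, 12)), Rational(631, 1273)) = Add(Rational(1, 46092), Rational(631, 1273)) = Rational(29085325, 58675116)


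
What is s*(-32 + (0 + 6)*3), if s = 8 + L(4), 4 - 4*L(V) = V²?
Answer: -70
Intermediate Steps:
L(V) = 1 - V²/4
s = 5 (s = 8 + (1 - ¼*4²) = 8 + (1 - ¼*16) = 8 + (1 - 4) = 8 - 3 = 5)
s*(-32 + (0 + 6)*3) = 5*(-32 + (0 + 6)*3) = 5*(-32 + 6*3) = 5*(-32 + 18) = 5*(-14) = -70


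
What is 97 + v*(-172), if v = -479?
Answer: 82485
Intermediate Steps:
97 + v*(-172) = 97 - 479*(-172) = 97 + 82388 = 82485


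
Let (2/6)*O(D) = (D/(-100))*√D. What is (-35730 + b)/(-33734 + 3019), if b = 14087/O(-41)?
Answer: 7146/6143 + 281740*I*√41/30979149 ≈ 1.1633 + 0.058233*I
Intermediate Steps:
O(D) = -3*D^(3/2)/100 (O(D) = 3*((D/(-100))*√D) = 3*((D*(-1/100))*√D) = 3*((-D/100)*√D) = 3*(-D^(3/2)/100) = -3*D^(3/2)/100)
b = -1408700*I*√41/5043 (b = 14087/((-(-123)*I*√41/100)) = 14087/((123*I*√41/100)) = 14087*(-100*I*√41/5043) = -1408700*I*√41/5043 ≈ -1788.6*I)
(-35730 + b)/(-33734 + 3019) = (-35730 - 1408700*I*√41/5043)/(-33734 + 3019) = (-35730 - 1408700*I*√41/5043)/(-30715) = (-35730 - 1408700*I*√41/5043)*(-1/30715) = 7146/6143 + 281740*I*√41/30979149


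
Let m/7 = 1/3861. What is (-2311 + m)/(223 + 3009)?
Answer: -2230691/3119688 ≈ -0.71504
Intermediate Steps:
m = 7/3861 ≈ 0.0018130
(-2311 + m)/(223 + 3009) = (-2311 + 7/3861)/(223 + 3009) = -8922764/3861/3232 = -8922764/3861*1/3232 = -2230691/3119688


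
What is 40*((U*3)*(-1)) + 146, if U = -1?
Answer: 266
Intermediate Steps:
40*((U*3)*(-1)) + 146 = 40*(-1*3*(-1)) + 146 = 40*(-3*(-1)) + 146 = 40*3 + 146 = 120 + 146 = 266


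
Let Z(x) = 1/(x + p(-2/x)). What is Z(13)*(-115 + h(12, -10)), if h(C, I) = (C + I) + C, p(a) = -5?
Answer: -101/8 ≈ -12.625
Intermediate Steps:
Z(x) = 1/(-5 + x) (Z(x) = 1/(x - 5) = 1/(-5 + x))
h(C, I) = I + 2*C
Z(13)*(-115 + h(12, -10)) = (-115 + (-10 + 2*12))/(-5 + 13) = (-115 + (-10 + 24))/8 = (-115 + 14)/8 = (⅛)*(-101) = -101/8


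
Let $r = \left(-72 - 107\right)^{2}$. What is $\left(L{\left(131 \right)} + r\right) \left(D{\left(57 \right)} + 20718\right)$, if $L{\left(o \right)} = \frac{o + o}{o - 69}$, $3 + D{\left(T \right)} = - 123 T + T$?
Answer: $\frac{13670204922}{31} \approx 4.4097 \cdot 10^{8}$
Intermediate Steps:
$D{\left(T \right)} = -3 - 122 T$ ($D{\left(T \right)} = -3 + \left(- 123 T + T\right) = -3 - 122 T$)
$r = 32041$ ($r = \left(-179\right)^{2} = 32041$)
$L{\left(o \right)} = \frac{2 o}{-69 + o}$
$\left(L{\left(131 \right)} + r\right) \left(D{\left(57 \right)} + 20718\right) = \left(2 \cdot 131 \frac{1}{-69 + 131} + 32041\right) \left(\left(-3 - 6954\right) + 20718\right) = \left(2 \cdot 131 \cdot \frac{1}{62} + 32041\right) \left(\left(-3 - 6954\right) + 20718\right) = \left(2 \cdot 131 \cdot \frac{1}{62} + 32041\right) \left(-6957 + 20718\right) = \left(\frac{131}{31} + 32041\right) 13761 = \frac{993402}{31} \cdot 13761 = \frac{13670204922}{31}$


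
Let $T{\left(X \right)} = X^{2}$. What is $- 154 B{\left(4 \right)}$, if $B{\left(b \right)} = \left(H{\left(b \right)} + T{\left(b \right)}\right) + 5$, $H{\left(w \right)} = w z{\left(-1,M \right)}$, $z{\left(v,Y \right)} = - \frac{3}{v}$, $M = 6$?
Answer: $-5082$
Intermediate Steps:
$H{\left(w \right)} = 3 w$ ($H{\left(w \right)} = w \left(- \frac{3}{-1}\right) = w \left(\left(-3\right) \left(-1\right)\right) = w 3 = 3 w$)
$B{\left(b \right)} = 5 + b^{2} + 3 b$ ($B{\left(b \right)} = \left(3 b + b^{2}\right) + 5 = \left(b^{2} + 3 b\right) + 5 = 5 + b^{2} + 3 b$)
$- 154 B{\left(4 \right)} = - 154 \left(5 + 4^{2} + 3 \cdot 4\right) = - 154 \left(5 + 16 + 12\right) = \left(-154\right) 33 = -5082$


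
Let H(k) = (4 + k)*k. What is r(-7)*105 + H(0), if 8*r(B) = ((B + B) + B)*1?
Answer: -2205/8 ≈ -275.63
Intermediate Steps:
H(k) = k*(4 + k)
r(B) = 3*B/8 (r(B) = (((B + B) + B)*1)/8 = ((2*B + B)*1)/8 = ((3*B)*1)/8 = (3*B)/8 = 3*B/8)
r(-7)*105 + H(0) = ((3/8)*(-7))*105 + 0*(4 + 0) = -21/8*105 + 0*4 = -2205/8 + 0 = -2205/8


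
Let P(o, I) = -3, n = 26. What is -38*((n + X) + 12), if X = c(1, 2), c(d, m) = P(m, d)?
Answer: -1330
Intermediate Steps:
c(d, m) = -3
X = -3
-38*((n + X) + 12) = -38*((26 - 3) + 12) = -38*(23 + 12) = -38*35 = -1330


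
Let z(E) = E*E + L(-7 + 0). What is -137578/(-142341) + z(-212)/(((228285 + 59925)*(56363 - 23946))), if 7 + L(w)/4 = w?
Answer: 71410243153126/73882124280965 ≈ 0.96654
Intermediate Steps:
L(w) = -28 + 4*w
z(E) = -56 + E**2 (z(E) = E*E + (-28 + 4*(-7 + 0)) = E**2 + (-28 + 4*(-7)) = E**2 + (-28 - 28) = E**2 - 56 = -56 + E**2)
-137578/(-142341) + z(-212)/(((228285 + 59925)*(56363 - 23946))) = -137578/(-142341) + (-56 + (-212)**2)/(((228285 + 59925)*(56363 - 23946))) = -137578*(-1/142341) + (-56 + 44944)/((288210*32417)) = 137578/142341 + 44888/9342903570 = 137578/142341 + 44888*(1/9342903570) = 137578/142341 + 22444/4671451785 = 71410243153126/73882124280965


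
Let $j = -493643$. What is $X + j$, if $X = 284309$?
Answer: $-209334$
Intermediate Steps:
$X + j = 284309 - 493643 = -209334$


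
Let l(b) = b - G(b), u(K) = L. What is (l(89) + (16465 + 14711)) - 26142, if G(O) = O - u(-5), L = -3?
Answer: 5031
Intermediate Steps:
u(K) = -3
G(O) = 3 + O (G(O) = O - 1*(-3) = O + 3 = 3 + O)
l(b) = -3 (l(b) = b - (3 + b) = b + (-3 - b) = -3)
(l(89) + (16465 + 14711)) - 26142 = (-3 + (16465 + 14711)) - 26142 = (-3 + 31176) - 26142 = 31173 - 26142 = 5031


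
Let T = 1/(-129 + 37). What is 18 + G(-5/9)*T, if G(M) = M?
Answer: 14909/828 ≈ 18.006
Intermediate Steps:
T = -1/92 (T = 1/(-92) = -1/92 ≈ -0.010870)
18 + G(-5/9)*T = 18 - 5/9*(-1/92) = 18 + 5/828 = 14909/828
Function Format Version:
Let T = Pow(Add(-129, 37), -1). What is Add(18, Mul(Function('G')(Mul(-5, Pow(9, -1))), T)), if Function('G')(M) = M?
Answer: Rational(14909, 828) ≈ 18.006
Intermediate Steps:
T = Rational(-1, 92) (T = Pow(-92, -1) = Rational(-1, 92) ≈ -0.010870)
Add(18, Mul(Function('G')(Mul(-5, Pow(9, -1))), T)) = Add(18, Mul(Mul(-5, Pow(9, -1)), Rational(-1, 92))) = Add(18, Mul(Mul(-5, Rational(1, 9)), Rational(-1, 92))) = Add(18, Mul(Rational(-5, 9), Rational(-1, 92))) = Add(18, Rational(5, 828)) = Rational(14909, 828)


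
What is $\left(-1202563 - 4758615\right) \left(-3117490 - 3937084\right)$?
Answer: $42053571328172$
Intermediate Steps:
$\left(-1202563 - 4758615\right) \left(-3117490 - 3937084\right) = \left(-5961178\right) \left(-7054574\right) = 42053571328172$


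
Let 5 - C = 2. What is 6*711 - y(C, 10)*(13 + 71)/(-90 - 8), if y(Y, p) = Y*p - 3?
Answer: 30024/7 ≈ 4289.1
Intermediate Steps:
C = 3 (C = 5 - 1*2 = 5 - 2 = 3)
y(Y, p) = -3 + Y*p
6*711 - y(C, 10)*(13 + 71)/(-90 - 8) = 6*711 - (-3 + 3*10)*(13 + 71)/(-90 - 8) = 4266 - (-3 + 30)*84/(-98) = 4266 - 27*84*(-1/98) = 4266 - 27*(-6)/7 = 4266 - 1*(-162/7) = 4266 + 162/7 = 30024/7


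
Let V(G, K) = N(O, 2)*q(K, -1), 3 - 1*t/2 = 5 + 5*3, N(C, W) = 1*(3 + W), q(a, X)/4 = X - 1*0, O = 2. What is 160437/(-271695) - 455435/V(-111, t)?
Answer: 8249080239/362260 ≈ 22771.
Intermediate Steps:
q(a, X) = 4*X (q(a, X) = 4*(X - 1*0) = 4*(X + 0) = 4*X)
N(C, W) = 3 + W
t = -34 (t = 6 - 2*(5 + 5*3) = 6 - 2*(5 + 15) = 6 - 2*20 = 6 - 40 = -34)
V(G, K) = -20 (V(G, K) = (3 + 2)*(4*(-1)) = 5*(-4) = -20)
160437/(-271695) - 455435/V(-111, t) = 160437/(-271695) - 455435/(-20) = 160437*(-1/271695) - 455435*(-1/20) = -53479/90565 + 91087/4 = 8249080239/362260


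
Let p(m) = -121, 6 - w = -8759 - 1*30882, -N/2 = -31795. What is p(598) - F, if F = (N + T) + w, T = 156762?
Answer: -260120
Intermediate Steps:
N = 63590 (N = -2*(-31795) = 63590)
w = 39647 (w = 6 - (-8759 - 1*30882) = 6 - (-8759 - 30882) = 6 - 1*(-39641) = 6 + 39641 = 39647)
F = 259999 (F = (63590 + 156762) + 39647 = 220352 + 39647 = 259999)
p(598) - F = -121 - 1*259999 = -121 - 259999 = -260120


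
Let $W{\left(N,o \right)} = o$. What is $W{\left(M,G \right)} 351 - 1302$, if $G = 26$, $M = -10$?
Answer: $7824$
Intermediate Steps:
$W{\left(M,G \right)} 351 - 1302 = 26 \cdot 351 - 1302 = 9126 - 1302 = 7824$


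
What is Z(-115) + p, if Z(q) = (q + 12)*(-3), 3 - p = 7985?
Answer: -7673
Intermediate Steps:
p = -7982 (p = 3 - 1*7985 = 3 - 7985 = -7982)
Z(q) = -36 - 3*q (Z(q) = (12 + q)*(-3) = -36 - 3*q)
Z(-115) + p = (-36 - 3*(-115)) - 7982 = (-36 + 345) - 7982 = 309 - 7982 = -7673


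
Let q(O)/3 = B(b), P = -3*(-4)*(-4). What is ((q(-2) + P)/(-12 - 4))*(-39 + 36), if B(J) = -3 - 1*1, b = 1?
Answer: -45/4 ≈ -11.250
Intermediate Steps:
P = -48 (P = 12*(-4) = -48)
B(J) = -4 (B(J) = -3 - 1 = -4)
q(O) = -12 (q(O) = 3*(-4) = -12)
((q(-2) + P)/(-12 - 4))*(-39 + 36) = ((-12 - 48)/(-12 - 4))*(-39 + 36) = -60/(-16)*(-3) = -60*(-1/16)*(-3) = (15/4)*(-3) = -45/4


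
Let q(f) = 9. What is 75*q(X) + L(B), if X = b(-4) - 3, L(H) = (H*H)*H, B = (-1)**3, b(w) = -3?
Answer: 674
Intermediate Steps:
B = -1
L(H) = H**3 (L(H) = H**2*H = H**3)
X = -6 (X = -3 - 3 = -6)
75*q(X) + L(B) = 75*9 + (-1)**3 = 675 - 1 = 674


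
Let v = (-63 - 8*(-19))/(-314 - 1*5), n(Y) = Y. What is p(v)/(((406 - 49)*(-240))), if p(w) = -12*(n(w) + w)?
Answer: -89/1138830 ≈ -7.8150e-5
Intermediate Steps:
v = -89/319 (v = (-63 + 152)/(-314 - 5) = 89/(-319) = 89*(-1/319) = -89/319 ≈ -0.27900)
p(w) = -24*w (p(w) = -12*(w + w) = -24*w)
p(v)/(((406 - 49)*(-240))) = (-24*(-89/319))/(((406 - 49)*(-240))) = 2136/(319*((357*(-240)))) = (2136/319)/(-85680) = (2136/319)*(-1/85680) = -89/1138830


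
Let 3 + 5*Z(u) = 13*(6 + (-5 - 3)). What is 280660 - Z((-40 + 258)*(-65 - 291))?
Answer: 1403329/5 ≈ 2.8067e+5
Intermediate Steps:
Z(u) = -29/5 (Z(u) = -3/5 + (13*(6 + (-5 - 3)))/5 = -3/5 + (13*(6 - 8))/5 = -3/5 + (13*(-2))/5 = -3/5 + (1/5)*(-26) = -3/5 - 26/5 = -29/5)
280660 - Z((-40 + 258)*(-65 - 291)) = 280660 - 1*(-29/5) = 280660 + 29/5 = 1403329/5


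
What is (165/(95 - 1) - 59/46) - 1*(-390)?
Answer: 422101/1081 ≈ 390.47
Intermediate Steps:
(165/(95 - 1) - 59/46) - 1*(-390) = (165/94 - 59*1/46) + 390 = (165*(1/94) - 59/46) + 390 = (165/94 - 59/46) + 390 = 511/1081 + 390 = 422101/1081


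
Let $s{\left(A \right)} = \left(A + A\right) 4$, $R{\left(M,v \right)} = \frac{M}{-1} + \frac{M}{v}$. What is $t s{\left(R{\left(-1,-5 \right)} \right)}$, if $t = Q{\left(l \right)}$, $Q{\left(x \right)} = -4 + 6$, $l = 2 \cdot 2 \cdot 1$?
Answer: $\frac{96}{5} \approx 19.2$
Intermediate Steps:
$R{\left(M,v \right)} = - M + \frac{M}{v}$ ($R{\left(M,v \right)} = M \left(-1\right) + \frac{M}{v} = - M + \frac{M}{v}$)
$s{\left(A \right)} = 8 A$ ($s{\left(A \right)} = 2 A 4 = 8 A$)
$l = 4$ ($l = 4 \cdot 1 = 4$)
$Q{\left(x \right)} = 2$
$t = 2$
$t s{\left(R{\left(-1,-5 \right)} \right)} = 2 \cdot 8 \left(\left(-1\right) \left(-1\right) - \frac{1}{-5}\right) = 2 \cdot 8 \left(1 - - \frac{1}{5}\right) = 2 \cdot 8 \left(1 + \frac{1}{5}\right) = 2 \cdot 8 \cdot \frac{6}{5} = 2 \cdot \frac{48}{5} = \frac{96}{5}$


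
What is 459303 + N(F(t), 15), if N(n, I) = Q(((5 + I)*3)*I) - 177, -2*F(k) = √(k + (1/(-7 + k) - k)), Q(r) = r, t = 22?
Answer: 460026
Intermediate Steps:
F(k) = -√(1/(-7 + k))/2 (F(k) = -√(k + (1/(-7 + k) - k))/2 = -√(1/(-7 + k))/2)
N(n, I) = -177 + I*(15 + 3*I) (N(n, I) = ((5 + I)*3)*I - 177 = (15 + 3*I)*I - 177 = I*(15 + 3*I) - 177 = -177 + I*(15 + 3*I))
459303 + N(F(t), 15) = 459303 + (-177 + 3*15*(5 + 15)) = 459303 + (-177 + 3*15*20) = 459303 + (-177 + 900) = 459303 + 723 = 460026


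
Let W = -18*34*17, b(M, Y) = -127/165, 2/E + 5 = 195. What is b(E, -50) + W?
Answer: -1716787/165 ≈ -10405.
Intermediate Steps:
E = 1/95 (E = 2/(-5 + 195) = 2/190 = 2*(1/190) = 1/95 ≈ 0.010526)
b(M, Y) = -127/165 (b(M, Y) = -127*1/165 = -127/165)
W = -10404 (W = -612*17 = -10404)
b(E, -50) + W = -127/165 - 10404 = -1716787/165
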